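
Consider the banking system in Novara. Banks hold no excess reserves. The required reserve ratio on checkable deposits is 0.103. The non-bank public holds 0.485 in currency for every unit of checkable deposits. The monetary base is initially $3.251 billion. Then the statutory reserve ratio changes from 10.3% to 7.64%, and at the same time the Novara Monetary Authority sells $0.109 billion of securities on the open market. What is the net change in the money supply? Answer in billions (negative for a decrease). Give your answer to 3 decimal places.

Before: m₁ = (1 + 0.485) / (0.103 + 0.485) ≈ 2.52551, MB₁ = 3.251, so M₁ = 2.52551 × 3.251 ≈ 8.2104 billion.
After: m₂ = (1 + 0.485) / (0.0764 + 0.485) ≈ 2.64517, MB₂ = 3.251 − 0.109 = 3.142, so M₂ = 2.64517 × 3.142 ≈ 8.3111 billion.
ΔM = M₂ − M₁ = 8.3111 − 8.2104 = 0.1007 billion.

$0.101 billion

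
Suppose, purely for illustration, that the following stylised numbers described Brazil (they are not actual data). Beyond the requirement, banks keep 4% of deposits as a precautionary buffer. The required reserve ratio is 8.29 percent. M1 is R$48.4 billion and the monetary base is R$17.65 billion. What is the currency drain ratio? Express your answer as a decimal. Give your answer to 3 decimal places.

0.381

Using m = M/MB = 48.4/17.65 ≈ 2.742210. From m = (1 + c)/(c + rr + e), rearranging gives 1 + c = m·(c + rr + e), so c·(1 − m) = m·(rr + e) − 1.
Hence c = [m·(rr + e) − 1]/(1 − m) = [2.742210 × (0.0829 + 0.04) − 1] / (1 − 2.742210) ≈ 0.380541.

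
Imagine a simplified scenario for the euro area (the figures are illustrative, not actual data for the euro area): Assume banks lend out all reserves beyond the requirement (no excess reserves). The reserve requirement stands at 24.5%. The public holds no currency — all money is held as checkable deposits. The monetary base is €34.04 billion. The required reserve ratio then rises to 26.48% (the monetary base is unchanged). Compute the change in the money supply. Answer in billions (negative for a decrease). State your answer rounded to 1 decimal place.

-10.4 billion

Initially m₁ = 1 / (0.245) ≈ 4.0816, so M₁ = 4.0816 × 34.04 ≈ 138.9377 billion.
After the change m₂ = 1 / (0.2648) ≈ 3.7764, so M₂ = 3.7764 × 34.04 ≈ 128.5487 billion.
ΔM = M₂ − M₁ = 128.5487 − 138.9377 = -10.389 billion.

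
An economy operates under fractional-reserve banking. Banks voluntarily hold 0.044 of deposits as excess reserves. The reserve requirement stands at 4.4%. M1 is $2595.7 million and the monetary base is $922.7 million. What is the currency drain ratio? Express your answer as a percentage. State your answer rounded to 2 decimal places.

41.50%

Using m = M/MB = 2595.7/922.7 ≈ 2.813157. From m = (1 + c)/(c + rr + e), rearranging gives 1 + c = m·(c + rr + e), so c·(1 − m) = m·(rr + e) − 1.
Hence c = [m·(rr + e) − 1]/(1 − m) = [2.813157 × (0.044 + 0.044) − 1] / (1 − 2.813157) ≈ 0.414990.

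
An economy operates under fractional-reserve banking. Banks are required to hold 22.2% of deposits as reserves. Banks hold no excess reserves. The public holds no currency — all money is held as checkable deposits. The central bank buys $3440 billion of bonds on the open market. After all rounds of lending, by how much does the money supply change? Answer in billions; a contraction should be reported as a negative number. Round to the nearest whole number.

The simple money multiplier is m = 1/rr = 1/0.222 ≈ 4.50450.
An open-market purchase increases the monetary base by 3440 billion, so ΔM = m × ΔMB = 4.50450 × 3440 = 15495.48 billion.

$15495 billion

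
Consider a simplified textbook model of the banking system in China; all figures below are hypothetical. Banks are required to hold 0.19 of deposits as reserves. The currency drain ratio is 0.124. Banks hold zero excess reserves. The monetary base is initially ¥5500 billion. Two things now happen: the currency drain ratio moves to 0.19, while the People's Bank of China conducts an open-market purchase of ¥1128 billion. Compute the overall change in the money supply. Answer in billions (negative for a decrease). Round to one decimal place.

¥1068.2 billion

Before: m₁ = (1 + 0.124) / (0.19 + 0.124) ≈ 3.579618, MB₁ = 5500, so M₁ = 3.579618 × 5500 = 19687.899 billion.
After: m₂ = (1 + 0.19) / (0.19 + 0.19) ≈ 3.131579, MB₂ = 5500 + 1128 = 6628, so M₂ = 3.131579 × 6628 ≈ 20756.1056 billion.
ΔM = M₂ − M₁ = 20756.1056 − 19687.899 = 1068.2066 billion.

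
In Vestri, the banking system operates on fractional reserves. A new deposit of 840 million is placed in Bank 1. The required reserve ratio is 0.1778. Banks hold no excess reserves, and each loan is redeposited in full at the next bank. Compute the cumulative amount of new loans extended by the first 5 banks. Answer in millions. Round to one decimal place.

2424.9 million

Bank i lends (1 − rr)^i of the original deposit: Bank 1 lends 840·0.8222 = 690.6480, Bank 2 lends 840·0.8222² ≈ 567.8508, and so on.
Summing a geometric series: total = 840·[0.8222·(1 − 0.8222^5) / (1 − 0.8222)] ≈ 2424.8817 million.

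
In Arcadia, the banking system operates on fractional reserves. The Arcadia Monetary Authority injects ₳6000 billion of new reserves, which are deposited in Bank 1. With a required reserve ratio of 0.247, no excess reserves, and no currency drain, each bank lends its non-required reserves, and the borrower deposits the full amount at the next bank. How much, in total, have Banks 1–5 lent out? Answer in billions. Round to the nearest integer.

₳13863 billion

Bank i lends (1 − rr)^i of the original deposit: Bank 1 lends 6000·0.7530 = 4518.0000, Bank 2 lends 6000·0.7530² = 3402.0540, and so on.
Summing a geometric series: total = 6000·[0.7530·(1 − 0.7530^5) / (1 − 0.7530)] ≈ 13863.3293 billion.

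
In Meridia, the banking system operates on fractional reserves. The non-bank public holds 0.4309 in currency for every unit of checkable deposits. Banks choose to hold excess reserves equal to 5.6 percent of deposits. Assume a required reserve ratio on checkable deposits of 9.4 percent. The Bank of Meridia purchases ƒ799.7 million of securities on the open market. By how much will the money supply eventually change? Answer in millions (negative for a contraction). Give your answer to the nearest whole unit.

The money multiplier is m = (1 + c) / (rr + e + c) = (1 + 0.4309) / (0.094 + 0.056 + 0.4309) ≈ 2.4632.
The purchase adds 799.7 million of base, so ΔM = m × ΔMB = 2.4632 × (+799.7) ≈ 1969.821 million.

ƒ1970 million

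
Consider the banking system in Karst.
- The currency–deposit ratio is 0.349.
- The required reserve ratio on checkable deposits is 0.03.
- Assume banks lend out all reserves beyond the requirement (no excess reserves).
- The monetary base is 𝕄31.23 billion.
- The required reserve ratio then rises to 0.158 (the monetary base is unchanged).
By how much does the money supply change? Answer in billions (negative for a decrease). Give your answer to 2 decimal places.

Initially m₁ = (1 + 0.349) / (0.03 + 0.349) ≈ 3.55937, so M₁ = 3.55937 × 31.23 ≈ 111.1591 billion.
After the change m₂ = (1 + 0.349) / (0.158 + 0.349) ≈ 2.66075, so M₂ = 2.66075 × 31.23 ≈ 83.0952 billion.
ΔM = M₂ − M₁ = 83.0952 − 111.1591 = -28.0639 billion.

-28.06 billion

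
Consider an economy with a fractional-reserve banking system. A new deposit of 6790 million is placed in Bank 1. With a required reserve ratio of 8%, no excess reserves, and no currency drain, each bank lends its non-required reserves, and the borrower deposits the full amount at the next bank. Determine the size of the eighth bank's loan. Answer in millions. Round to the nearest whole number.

3485 million

Each bank lends a fraction (1 − rr) = 0.9200 of the deposit it receives, so Bank 8 receives 6790·0.9200^7 and lends 6790·0.9200^8 ≈ 3484.7561 million.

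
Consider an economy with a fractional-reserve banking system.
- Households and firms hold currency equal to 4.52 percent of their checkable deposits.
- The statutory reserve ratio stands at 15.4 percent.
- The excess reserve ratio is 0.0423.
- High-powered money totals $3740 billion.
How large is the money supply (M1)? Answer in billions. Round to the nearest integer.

The money multiplier is m = (1 + c) / (rr + e + c) = (1 + 0.0452) / (0.154 + 0.0423 + 0.0452) ≈ 4.32795.
So M = m × MB = 4.32795 × 3740 = 16186.533 billion.

$16187 billion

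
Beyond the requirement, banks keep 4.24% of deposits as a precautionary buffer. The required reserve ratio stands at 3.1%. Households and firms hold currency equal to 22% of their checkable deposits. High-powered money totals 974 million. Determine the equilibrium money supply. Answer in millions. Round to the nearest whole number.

4050 million

The money multiplier is m = (1 + c) / (rr + e + c) = (1 + 0.22) / (0.031 + 0.0424 + 0.22) ≈ 4.1581.
So M = m × MB = 4.1581 × 974 = 4049.9894 million.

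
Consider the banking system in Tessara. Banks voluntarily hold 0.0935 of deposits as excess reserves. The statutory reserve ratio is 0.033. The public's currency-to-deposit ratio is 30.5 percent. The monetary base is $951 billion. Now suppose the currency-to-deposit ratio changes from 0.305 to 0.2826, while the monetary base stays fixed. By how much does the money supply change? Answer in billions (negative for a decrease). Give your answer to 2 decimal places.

Initially m₁ = (1 + 0.305) / (0.033 + 0.0935 + 0.305) ≈ 3.024334, so M₁ = 3.024334 × 951 ≈ 2876.1416 billion.
After the change m₂ = (1 + 0.2826) / (0.033 + 0.0935 + 0.2826) ≈ 3.135175, so M₂ = 3.135175 × 951 ≈ 2981.5514 billion.
ΔM = M₂ − M₁ = 2981.5514 − 2876.1416 = 105.4098 billion.

$105.41 billion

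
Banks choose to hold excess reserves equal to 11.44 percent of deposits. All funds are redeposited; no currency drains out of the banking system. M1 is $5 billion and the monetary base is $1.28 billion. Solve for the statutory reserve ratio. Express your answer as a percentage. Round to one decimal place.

Using m = M/MB = 5/1.28 = 3.906250. Since m = (1 + c)/(c + rr + e), the denominator satisfies c + rr + e = (1 + c)/m = (1 + 0) / 3.906250 = 0.256000.
With c = 0 and e = 0.1144, the statutory reserve ratio is 0.256000 − 0 − 0.1144 = 0.1416.

14.2%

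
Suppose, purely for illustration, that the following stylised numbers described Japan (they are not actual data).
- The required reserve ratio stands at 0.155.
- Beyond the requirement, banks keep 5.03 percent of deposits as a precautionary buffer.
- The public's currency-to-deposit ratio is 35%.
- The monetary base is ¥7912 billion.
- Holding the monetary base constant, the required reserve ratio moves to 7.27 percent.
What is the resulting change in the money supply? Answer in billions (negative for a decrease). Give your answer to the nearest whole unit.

¥3347 billion

Initially m₁ = (1 + 0.35) / (0.155 + 0.0503 + 0.35) ≈ 2.43112, so M₁ = 2.43112 × 7912 ≈ 19235.0214 billion.
After the change m₂ = (1 + 0.35) / (0.0727 + 0.0503 + 0.35) ≈ 2.85412, so M₂ = 2.85412 × 7912 ≈ 22581.7974 billion.
ΔM = M₂ − M₁ = 22581.7974 − 19235.0214 = 3346.776 billion.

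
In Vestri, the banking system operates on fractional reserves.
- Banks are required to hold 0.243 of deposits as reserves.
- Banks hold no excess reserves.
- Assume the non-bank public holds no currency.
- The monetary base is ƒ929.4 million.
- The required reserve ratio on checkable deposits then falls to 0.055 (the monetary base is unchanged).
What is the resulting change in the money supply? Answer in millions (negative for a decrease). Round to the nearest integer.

ƒ13073 million

Initially m₁ = 1 / (0.243) ≈ 4.1152, so M₁ = 4.1152 × 929.4 ≈ 3824.6669 million.
After the change m₂ = 1 / (0.055) ≈ 18.1818, so M₂ = 18.1818 × 929.4 ≈ 16898.1649 million.
ΔM = M₂ − M₁ = 16898.1649 − 3824.6669 = 13073.498 million.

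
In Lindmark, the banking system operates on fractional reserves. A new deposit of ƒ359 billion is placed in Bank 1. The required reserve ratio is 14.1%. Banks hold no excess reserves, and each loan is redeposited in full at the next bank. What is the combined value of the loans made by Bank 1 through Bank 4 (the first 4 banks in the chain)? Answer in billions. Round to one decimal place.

Bank i lends (1 − rr)^i of the original deposit: Bank 1 lends 359·0.8590 = 308.3810, Bank 2 lends 359·0.8590² ≈ 264.8993, and so on.
Summing a geometric series: total = 359·[0.8590·(1 − 0.8590^4) / (1 − 0.8590)] ≈ 996.2929 billion.

ƒ996.3 billion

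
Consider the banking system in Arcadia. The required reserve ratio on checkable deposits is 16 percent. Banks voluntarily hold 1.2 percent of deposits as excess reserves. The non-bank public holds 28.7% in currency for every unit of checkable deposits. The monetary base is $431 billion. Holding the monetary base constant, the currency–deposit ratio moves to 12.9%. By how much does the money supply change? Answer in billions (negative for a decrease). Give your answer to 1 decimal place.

Initially m₁ = (1 + 0.287) / (0.16 + 0.012 + 0.287) ≈ 2.80392, so M₁ = 2.80392 × 431 ≈ 1208.4895 billion.
After the change m₂ = (1 + 0.129) / (0.16 + 0.012 + 0.129) ≈ 3.75083, so M₂ = 3.75083 × 431 ≈ 1616.6077 billion.
ΔM = M₂ − M₁ = 1616.6077 − 1208.4895 = 408.1182 billion.

$408.1 billion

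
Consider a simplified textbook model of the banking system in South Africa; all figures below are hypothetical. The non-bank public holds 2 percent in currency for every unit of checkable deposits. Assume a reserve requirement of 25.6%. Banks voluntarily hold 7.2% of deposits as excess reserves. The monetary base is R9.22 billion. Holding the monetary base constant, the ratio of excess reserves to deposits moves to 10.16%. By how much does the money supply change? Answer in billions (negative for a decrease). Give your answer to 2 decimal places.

Initially m₁ = (1 + 0.02) / (0.256 + 0.072 + 0.02) ≈ 2.9310, so M₁ = 2.9310 × 9.22 ≈ 27.0238 billion.
After the change m₂ = (1 + 0.02) / (0.256 + 0.1016 + 0.02) ≈ 2.7013, so M₂ = 2.7013 × 9.22 ≈ 24.906 billion.
ΔM = M₂ − M₁ = 24.906 − 27.0238 = -2.1178 billion.

-2.12 billion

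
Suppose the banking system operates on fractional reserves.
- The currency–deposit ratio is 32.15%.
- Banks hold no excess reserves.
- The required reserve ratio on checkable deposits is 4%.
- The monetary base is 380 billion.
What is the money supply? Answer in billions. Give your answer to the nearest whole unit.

The money multiplier is m = (1 + c) / (rr + c) = (1 + 0.3215) / (0.04 + 0.3215) ≈ 3.6556.
So M = m × MB = 3.6556 × 380 = 1389.128 billion.

1389 billion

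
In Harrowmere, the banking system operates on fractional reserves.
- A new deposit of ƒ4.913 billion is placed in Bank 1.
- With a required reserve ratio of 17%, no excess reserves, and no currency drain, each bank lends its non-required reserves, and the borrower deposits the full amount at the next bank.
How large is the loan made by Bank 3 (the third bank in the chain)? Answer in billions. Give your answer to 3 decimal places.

ƒ2.809 billion

Each bank lends a fraction (1 − rr) = 0.8300 of the deposit it receives, so Bank 3 receives 4.913·0.8300^2 and lends 4.913·0.8300^3 ≈ 2.8092 billion.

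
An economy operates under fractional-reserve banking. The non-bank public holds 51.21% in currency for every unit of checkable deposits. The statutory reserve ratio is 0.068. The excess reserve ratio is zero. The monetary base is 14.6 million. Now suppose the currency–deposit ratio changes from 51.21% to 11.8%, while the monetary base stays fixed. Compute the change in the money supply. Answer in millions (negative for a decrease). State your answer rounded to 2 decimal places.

Initially m₁ = (1 + 0.5121) / (0.068 + 0.5121) ≈ 2.60662, so M₁ = 2.60662 × 14.6 ≈ 38.0567 million.
After the change m₂ = (1 + 0.118) / (0.068 + 0.118) ≈ 6.01075, so M₂ = 6.01075 × 14.6 ≈ 87.7569 million.
ΔM = M₂ − M₁ = 87.7569 − 38.0567 = 49.7002 million.

49.70 million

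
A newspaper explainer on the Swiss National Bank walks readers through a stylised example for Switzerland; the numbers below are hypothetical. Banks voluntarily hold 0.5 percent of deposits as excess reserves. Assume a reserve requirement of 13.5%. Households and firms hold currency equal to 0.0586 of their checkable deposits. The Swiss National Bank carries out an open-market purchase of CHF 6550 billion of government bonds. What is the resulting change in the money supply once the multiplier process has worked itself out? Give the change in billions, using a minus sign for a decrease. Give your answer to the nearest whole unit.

The money multiplier is m = (1 + c) / (rr + e + c) = (1 + 0.0586) / (0.135 + 0.005 + 0.0586) ≈ 5.33031.
The purchase adds 6550 billion of base, so ΔM = m × ΔMB = 5.33031 × (+6550) = 34913.5305 billion.

CHF 34914 billion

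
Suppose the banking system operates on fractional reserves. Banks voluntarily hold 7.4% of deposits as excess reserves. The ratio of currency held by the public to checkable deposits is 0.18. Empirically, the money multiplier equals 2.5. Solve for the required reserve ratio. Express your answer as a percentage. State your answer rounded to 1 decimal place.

21.8%

Using m = 2.5. Since m = (1 + c)/(c + rr + e), the denominator satisfies c + rr + e = (1 + c)/m = (1 + 0.18) / 2.5 = 0.472000.
With c = 0.18 and e = 0.074, the required reserve ratio is 0.472000 − 0.18 − 0.074 = 0.218.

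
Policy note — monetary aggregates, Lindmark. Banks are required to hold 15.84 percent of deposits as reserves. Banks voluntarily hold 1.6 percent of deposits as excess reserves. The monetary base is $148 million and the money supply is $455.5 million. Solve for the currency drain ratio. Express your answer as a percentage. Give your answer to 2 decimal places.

Using m = M/MB = 455.5/148 ≈ 3.077703. From m = (1 + c)/(c + rr + e), rearranging gives 1 + c = m·(c + rr + e), so c·(1 − m) = m·(rr + e) − 1.
Hence c = [m·(rr + e) − 1]/(1 − m) = [3.077703 × (0.1584 + 0.016) − 1] / (1 − 3.077703) ≈ 0.222962.

22.30%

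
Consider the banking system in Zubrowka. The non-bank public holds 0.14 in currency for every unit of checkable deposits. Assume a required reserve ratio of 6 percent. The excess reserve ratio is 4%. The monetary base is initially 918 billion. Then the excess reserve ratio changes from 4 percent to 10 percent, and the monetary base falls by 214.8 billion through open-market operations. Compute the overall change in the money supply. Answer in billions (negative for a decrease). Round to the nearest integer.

-1688 billion

Before: m₁ = (1 + 0.14) / (0.06 + 0.04 + 0.14) = 4.75, MB₁ = 918, so M₁ = 4.75 × 918 = 4360.5 billion.
After: m₂ = (1 + 0.14) / (0.06 + 0.1 + 0.14) = 3.8, MB₂ = 918 − 214.8 = 703.2, so M₂ = 3.8 × 703.2 = 2672.16 billion.
ΔM = M₂ − M₁ = 2672.16 − 4360.5 = -1688.34 billion.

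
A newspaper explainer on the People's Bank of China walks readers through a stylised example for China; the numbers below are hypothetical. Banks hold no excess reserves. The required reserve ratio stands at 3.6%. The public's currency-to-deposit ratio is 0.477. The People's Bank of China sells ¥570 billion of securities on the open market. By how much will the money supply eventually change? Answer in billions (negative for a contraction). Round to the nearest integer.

The money multiplier is m = (1 + c) / (rr + c) = (1 + 0.477) / (0.036 + 0.477) ≈ 2.8791.
The sale removes 570 billion of base, so ΔM = m × ΔMB = 2.8791 × (−570) = -1641.087 billion.

-1641 billion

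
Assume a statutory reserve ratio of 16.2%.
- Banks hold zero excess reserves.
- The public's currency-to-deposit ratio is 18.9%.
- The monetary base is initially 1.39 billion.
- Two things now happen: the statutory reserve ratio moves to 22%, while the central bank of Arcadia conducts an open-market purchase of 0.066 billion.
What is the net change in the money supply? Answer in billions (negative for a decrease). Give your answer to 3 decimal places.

Before: m₁ = (1 + 0.189) / (0.162 + 0.189) ≈ 3.38746, MB₁ = 1.39, so M₁ = 3.38746 × 1.39 ≈ 4.7086 billion.
After: m₂ = (1 + 0.189) / (0.22 + 0.189) ≈ 2.90709, MB₂ = 1.39 + 0.066 = 1.456, so M₂ = 2.90709 × 1.456 ≈ 4.2327 billion.
ΔM = M₂ − M₁ = 4.2327 − 4.7086 = -0.4759 billion.

-0.476 billion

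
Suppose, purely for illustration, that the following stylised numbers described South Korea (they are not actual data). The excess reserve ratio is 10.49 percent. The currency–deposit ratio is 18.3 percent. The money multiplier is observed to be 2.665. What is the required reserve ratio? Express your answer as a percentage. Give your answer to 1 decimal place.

Using m = 2.665. Since m = (1 + c)/(c + rr + e), the denominator satisfies c + rr + e = (1 + c)/m = (1 + 0.183) / 2.665 ≈ 0.443902.
With c = 0.183 and e = 0.1049, the required reserve ratio is 0.443902 − 0.183 − 0.1049 = 0.156002.

15.6%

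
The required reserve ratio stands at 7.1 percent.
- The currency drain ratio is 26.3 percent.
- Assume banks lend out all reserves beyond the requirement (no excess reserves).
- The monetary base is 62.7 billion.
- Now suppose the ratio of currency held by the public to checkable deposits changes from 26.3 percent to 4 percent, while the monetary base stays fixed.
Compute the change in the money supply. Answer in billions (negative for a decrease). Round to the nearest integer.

Initially m₁ = (1 + 0.263) / (0.071 + 0.263) ≈ 3.7814, so M₁ = 3.7814 × 62.7 ≈ 237.0938 billion.
After the change m₂ = (1 + 0.04) / (0.071 + 0.04) ≈ 9.3694, so M₂ = 9.3694 × 62.7 ≈ 587.4614 billion.
ΔM = M₂ − M₁ = 587.4614 − 237.0938 = 350.3676 billion.

350 billion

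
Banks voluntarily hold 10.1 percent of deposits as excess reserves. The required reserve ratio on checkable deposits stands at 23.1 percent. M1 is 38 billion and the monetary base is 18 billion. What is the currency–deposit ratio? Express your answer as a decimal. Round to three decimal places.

0.269

Using m = M/MB = 38/18 ≈ 2.111111. From m = (1 + c)/(c + rr + e), rearranging gives 1 + c = m·(c + rr + e), so c·(1 − m) = m·(rr + e) − 1.
Hence c = [m·(rr + e) − 1]/(1 − m) = [2.111111 × (0.231 + 0.101) − 1] / (1 − 2.111111) ≈ 0.269200.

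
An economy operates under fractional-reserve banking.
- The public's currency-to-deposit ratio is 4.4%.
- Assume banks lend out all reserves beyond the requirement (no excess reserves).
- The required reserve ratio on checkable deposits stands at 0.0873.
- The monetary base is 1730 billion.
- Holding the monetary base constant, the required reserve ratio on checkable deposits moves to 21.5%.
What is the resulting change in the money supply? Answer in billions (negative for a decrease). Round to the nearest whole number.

-6782 billion

Initially m₁ = (1 + 0.044) / (0.0873 + 0.044) ≈ 7.95126, so M₁ = 7.95126 × 1730 = 13755.6798 billion.
After the change m₂ = (1 + 0.044) / (0.215 + 0.044) ≈ 4.03089, so M₂ = 4.03089 × 1730 = 6973.4397 billion.
ΔM = M₂ − M₁ = 6973.4397 − 13755.6798 = -6782.2401 billion.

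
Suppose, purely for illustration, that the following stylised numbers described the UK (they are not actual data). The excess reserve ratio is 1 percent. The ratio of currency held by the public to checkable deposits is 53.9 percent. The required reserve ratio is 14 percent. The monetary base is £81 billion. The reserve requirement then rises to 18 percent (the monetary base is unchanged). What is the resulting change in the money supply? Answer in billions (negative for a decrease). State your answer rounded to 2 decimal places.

Initially m₁ = (1 + 0.539) / (0.14 + 0.01 + 0.539) ≈ 2.23367, so M₁ = 2.23367 × 81 ≈ 180.9273 billion.
After the change m₂ = (1 + 0.539) / (0.18 + 0.01 + 0.539) ≈ 2.11111, so M₂ = 2.11111 × 81 ≈ 170.9999 billion.
ΔM = M₂ − M₁ = 170.9999 − 180.9273 = -9.9274 billion.

-9.93 billion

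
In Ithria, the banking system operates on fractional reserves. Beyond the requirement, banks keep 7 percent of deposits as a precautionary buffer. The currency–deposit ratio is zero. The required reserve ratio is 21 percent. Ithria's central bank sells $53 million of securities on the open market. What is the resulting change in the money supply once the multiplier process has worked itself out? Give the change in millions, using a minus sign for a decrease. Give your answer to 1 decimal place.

-189.3 million

The money multiplier is m = 1 / (rr + e) = 1 / (0.21 + 0.07) ≈ 3.5714.
The sale removes 53 million of base, so ΔM = m × ΔMB = 3.5714 × (−53) = -189.2842 million.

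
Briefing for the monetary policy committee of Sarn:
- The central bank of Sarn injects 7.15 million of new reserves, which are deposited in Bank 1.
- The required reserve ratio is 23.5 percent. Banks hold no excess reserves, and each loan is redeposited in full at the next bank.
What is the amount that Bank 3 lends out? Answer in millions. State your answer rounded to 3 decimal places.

3.201 million

Each bank lends a fraction (1 − rr) = 0.7650 of the deposit it receives, so Bank 3 receives 7.15·0.7650^2 and lends 7.15·0.7650^3 ≈ 3.2010 million.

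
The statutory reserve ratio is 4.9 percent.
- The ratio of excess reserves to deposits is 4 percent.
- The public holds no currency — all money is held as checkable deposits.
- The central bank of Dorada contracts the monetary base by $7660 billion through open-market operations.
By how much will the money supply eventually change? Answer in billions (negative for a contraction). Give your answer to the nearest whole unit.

The money multiplier is m = 1 / (rr + e) = 1 / (0.049 + 0.04) ≈ 11.23596.
The sale removes 7660 billion of base, so ΔM = m × ΔMB = 11.23596 × (−7660) = -86067.4536 billion.

-86067 billion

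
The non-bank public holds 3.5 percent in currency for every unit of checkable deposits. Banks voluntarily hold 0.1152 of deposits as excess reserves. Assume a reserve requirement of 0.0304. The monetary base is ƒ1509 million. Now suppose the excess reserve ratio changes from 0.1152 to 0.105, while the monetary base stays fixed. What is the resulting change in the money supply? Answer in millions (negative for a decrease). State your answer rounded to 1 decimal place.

ƒ517.7 million

Initially m₁ = (1 + 0.035) / (0.0304 + 0.1152 + 0.035) ≈ 5.730897, so M₁ = 5.730897 × 1509 ≈ 8647.9236 million.
After the change m₂ = (1 + 0.035) / (0.0304 + 0.105 + 0.035) ≈ 6.073944, so M₂ = 6.073944 × 1509 ≈ 9165.5815 million.
ΔM = M₂ − M₁ = 9165.5815 − 8647.9236 = 517.6579 million.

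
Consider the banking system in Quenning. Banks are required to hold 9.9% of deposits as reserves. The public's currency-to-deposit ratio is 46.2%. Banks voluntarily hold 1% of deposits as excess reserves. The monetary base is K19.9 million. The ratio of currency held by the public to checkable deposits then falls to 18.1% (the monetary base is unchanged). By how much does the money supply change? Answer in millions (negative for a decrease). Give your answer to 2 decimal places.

Initially m₁ = (1 + 0.462) / (0.099 + 0.01 + 0.462) ≈ 2.56042, so M₁ = 2.56042 × 19.9 ≈ 50.9524 million.
After the change m₂ = (1 + 0.181) / (0.099 + 0.01 + 0.181) ≈ 4.07241, so M₂ = 4.07241 × 19.9 ≈ 81.041 million.
ΔM = M₂ − M₁ = 81.041 − 50.9524 = 30.0886 million.

K30.09 million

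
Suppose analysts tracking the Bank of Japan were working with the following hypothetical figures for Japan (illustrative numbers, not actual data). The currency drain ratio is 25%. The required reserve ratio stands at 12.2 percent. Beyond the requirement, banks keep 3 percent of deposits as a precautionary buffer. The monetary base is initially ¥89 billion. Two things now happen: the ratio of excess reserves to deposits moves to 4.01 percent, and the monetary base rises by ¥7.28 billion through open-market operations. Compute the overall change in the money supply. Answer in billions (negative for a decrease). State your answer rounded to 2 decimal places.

¥15.30 billion

Before: m₁ = (1 + 0.25) / (0.122 + 0.03 + 0.25) ≈ 3.10945, MB₁ = 89, so M₁ = 3.10945 × 89 ≈ 276.741 billion.
After: m₂ = (1 + 0.25) / (0.122 + 0.0401 + 0.25) ≈ 3.03324, MB₂ = 89 + 7.28 = 96.28, so M₂ = 3.03324 × 96.28 ≈ 292.0403 billion.
ΔM = M₂ − M₁ = 292.0403 − 276.741 = 15.2993 billion.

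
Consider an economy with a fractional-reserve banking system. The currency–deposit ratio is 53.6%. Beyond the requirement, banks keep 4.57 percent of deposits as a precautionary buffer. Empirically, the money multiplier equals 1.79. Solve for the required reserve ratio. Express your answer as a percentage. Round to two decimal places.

27.64%

Using m = 1.79. Since m = (1 + c)/(c + rr + e), the denominator satisfies c + rr + e = (1 + c)/m = (1 + 0.536) / 1.79 ≈ 0.858101.
With c = 0.536 and e = 0.0457, the required reserve ratio is 0.858101 − 0.536 − 0.0457 = 0.276401.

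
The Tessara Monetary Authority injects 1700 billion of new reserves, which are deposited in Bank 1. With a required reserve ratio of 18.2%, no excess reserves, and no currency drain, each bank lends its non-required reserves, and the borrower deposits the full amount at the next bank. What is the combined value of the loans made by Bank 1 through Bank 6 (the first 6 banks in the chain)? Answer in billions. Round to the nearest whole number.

5352 billion

Bank i lends (1 − rr)^i of the original deposit: Bank 1 lends 1700·0.8180 = 1390.6000, Bank 2 lends 1700·0.8180² = 1137.5108, and so on.
Summing a geometric series: total = 1700·[0.8180·(1 − 0.8180^6) / (1 − 0.8180)] ≈ 5351.6337 billion.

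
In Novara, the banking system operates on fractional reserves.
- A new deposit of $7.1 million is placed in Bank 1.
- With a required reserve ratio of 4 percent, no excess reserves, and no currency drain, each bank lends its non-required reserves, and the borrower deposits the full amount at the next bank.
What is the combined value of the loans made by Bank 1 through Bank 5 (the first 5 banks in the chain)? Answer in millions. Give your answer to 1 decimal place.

Bank i lends (1 − rr)^i of the original deposit: Bank 1 lends 7.1·0.9600 = 6.8160, Bank 2 lends 7.1·0.9600² ≈ 6.5434, and so on.
Summing a geometric series: total = 7.1·[0.9600·(1 − 0.9600^5) / (1 − 0.9600)] ≈ 31.4605 million.

$31.5 million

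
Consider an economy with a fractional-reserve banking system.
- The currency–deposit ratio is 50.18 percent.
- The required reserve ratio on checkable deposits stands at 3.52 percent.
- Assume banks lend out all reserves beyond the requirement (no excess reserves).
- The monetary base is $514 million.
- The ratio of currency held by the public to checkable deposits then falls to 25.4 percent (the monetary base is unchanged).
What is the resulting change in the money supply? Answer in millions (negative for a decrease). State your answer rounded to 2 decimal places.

$791.28 million

Initially m₁ = (1 + 0.5018) / (0.0352 + 0.5018) ≈ 2.796648, so M₁ = 2.796648 × 514 ≈ 1437.4771 million.
After the change m₂ = (1 + 0.254) / (0.0352 + 0.254) ≈ 4.336100, so M₂ = 4.336100 × 514 = 2228.7554 million.
ΔM = M₂ − M₁ = 2228.7554 − 1437.4771 = 791.2783 million.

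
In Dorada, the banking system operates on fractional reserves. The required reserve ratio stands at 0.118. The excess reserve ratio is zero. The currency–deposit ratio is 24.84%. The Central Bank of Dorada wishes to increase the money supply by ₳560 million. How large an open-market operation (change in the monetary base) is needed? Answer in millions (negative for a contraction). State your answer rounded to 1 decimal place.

₳164.4 million

The money multiplier is m = (1 + c) / (rr + c) = (1 + 0.2484) / (0.118 + 0.2484) ≈ 3.40721.
ΔMB = ΔM / m = (+560) / 3.40721 ≈ 164.3573 million.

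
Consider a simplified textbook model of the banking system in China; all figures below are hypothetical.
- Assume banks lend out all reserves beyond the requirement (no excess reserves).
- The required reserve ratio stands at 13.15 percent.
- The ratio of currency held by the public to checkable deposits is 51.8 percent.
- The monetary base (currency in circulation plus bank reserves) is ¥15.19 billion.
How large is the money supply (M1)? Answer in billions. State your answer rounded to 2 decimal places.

The money multiplier is m = (1 + c) / (rr + c) = (1 + 0.518) / (0.1315 + 0.518) ≈ 2.33718.
So M = m × MB = 2.33718 × 15.19 ≈ 35.5018 billion.

¥35.50 billion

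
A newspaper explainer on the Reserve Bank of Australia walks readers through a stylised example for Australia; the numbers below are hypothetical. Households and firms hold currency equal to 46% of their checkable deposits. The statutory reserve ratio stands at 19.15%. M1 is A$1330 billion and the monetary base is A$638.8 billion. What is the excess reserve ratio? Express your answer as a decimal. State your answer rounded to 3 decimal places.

Using m = M/MB = 1330/638.8 ≈ 2.082029. Since m = (1 + c)/(c + rr + e), the denominator satisfies c + rr + e = (1 + c)/m = (1 + 0.46) / 2.082029 ≈ 0.701239.
With c = 0.46 and rr = 0.1915, the excess reserve ratio is 0.701239 − 0.46 − 0.1915 = 0.049739.

0.050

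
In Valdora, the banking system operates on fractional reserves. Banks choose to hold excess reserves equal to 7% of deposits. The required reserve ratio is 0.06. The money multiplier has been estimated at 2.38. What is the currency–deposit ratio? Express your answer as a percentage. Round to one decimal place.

50.0%

Using m = 2.38. From m = (1 + c)/(c + rr + e), rearranging gives 1 + c = m·(c + rr + e), so c·(1 − m) = m·(rr + e) − 1.
Hence c = [m·(rr + e) − 1]/(1 − m) = [2.38 × (0.06 + 0.07) − 1] / (1 − 2.38) ≈ 0.500435.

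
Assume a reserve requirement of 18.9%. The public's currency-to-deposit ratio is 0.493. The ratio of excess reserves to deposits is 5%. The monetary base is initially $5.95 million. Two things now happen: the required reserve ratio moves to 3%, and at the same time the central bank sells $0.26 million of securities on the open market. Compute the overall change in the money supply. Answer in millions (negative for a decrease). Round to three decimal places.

$2.690 million

Before: m₁ = (1 + 0.493) / (0.189 + 0.05 + 0.493) ≈ 2.03962, MB₁ = 5.95, so M₁ = 2.03962 × 5.95 ≈ 12.1357 million.
After: m₂ = (1 + 0.493) / (0.03 + 0.05 + 0.493) ≈ 2.60558, MB₂ = 5.95 − 0.26 = 5.69, so M₂ = 2.60558 × 5.69 ≈ 14.8258 million.
ΔM = M₂ − M₁ = 14.8258 − 12.1357 = 2.6901 million.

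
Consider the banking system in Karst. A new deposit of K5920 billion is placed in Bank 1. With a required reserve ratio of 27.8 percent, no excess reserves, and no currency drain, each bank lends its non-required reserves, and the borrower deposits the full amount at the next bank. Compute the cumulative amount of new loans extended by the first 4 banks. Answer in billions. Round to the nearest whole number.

K11197 billion

Bank i lends (1 − rr)^i of the original deposit: Bank 1 lends 5920·0.7220 = 4274.2400, Bank 2 lends 5920·0.7220² ≈ 3086.0013, and so on.
Summing a geometric series: total = 5920·[0.7220·(1 − 0.7220^4) / (1 − 0.7220)] ≈ 11197.0173 billion.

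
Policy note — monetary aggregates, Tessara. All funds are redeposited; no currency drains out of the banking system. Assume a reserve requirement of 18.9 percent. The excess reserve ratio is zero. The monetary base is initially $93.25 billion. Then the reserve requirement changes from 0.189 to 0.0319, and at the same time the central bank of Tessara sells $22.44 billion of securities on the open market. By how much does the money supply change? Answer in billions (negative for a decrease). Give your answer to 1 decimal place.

$1726.4 billion

Before: m₁ = 1 / (0.189) ≈ 5.2910, MB₁ = 93.25, so M₁ = 5.2910 × 93.25 ≈ 493.3858 billion.
After: m₂ = 1 / (0.0319) ≈ 31.3480, MB₂ = 93.25 − 22.44 = 70.81, so M₂ = 31.3480 × 70.81 ≈ 2219.7519 billion.
ΔM = M₂ − M₁ = 2219.7519 − 493.3858 = 1726.3661 billion.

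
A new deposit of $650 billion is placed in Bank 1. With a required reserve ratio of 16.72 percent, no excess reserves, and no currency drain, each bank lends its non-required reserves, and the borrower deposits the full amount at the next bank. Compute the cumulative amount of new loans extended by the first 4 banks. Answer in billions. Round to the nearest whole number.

Bank i lends (1 − rr)^i of the original deposit: Bank 1 lends 650·0.8328 = 541.3200, Bank 2 lends 650·0.8328² ≈ 450.8113, and so on.
Summing a geometric series: total = 650·[0.8328·(1 − 0.8328^4) / (1 − 0.8328)] ≈ 1680.2298 billion.

$1680 billion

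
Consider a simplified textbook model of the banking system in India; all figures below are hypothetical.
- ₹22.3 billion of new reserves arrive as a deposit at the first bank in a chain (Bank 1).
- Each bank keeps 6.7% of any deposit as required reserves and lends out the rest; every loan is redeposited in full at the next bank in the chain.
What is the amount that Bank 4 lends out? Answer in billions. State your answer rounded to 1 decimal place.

₹16.9 billion

Each bank lends a fraction (1 − rr) = 0.9330 of the deposit it receives, so Bank 4 receives 22.3·0.9330^3 and lends 22.3·0.9330^4 ≈ 16.8978 billion.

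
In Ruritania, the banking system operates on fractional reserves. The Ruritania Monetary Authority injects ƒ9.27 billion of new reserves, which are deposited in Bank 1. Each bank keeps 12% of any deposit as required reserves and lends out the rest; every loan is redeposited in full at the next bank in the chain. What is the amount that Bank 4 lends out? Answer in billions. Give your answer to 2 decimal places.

ƒ5.56 billion

Each bank lends a fraction (1 − rr) = 0.8800 of the deposit it receives, so Bank 4 receives 9.27·0.8800^3 and lends 9.27·0.8800^4 ≈ 5.5592 billion.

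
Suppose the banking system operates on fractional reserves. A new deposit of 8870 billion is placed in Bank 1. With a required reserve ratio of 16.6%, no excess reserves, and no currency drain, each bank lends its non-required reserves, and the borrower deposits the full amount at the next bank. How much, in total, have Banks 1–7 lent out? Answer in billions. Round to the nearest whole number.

32057 billion

Bank i lends (1 − rr)^i of the original deposit: Bank 1 lends 8870·0.8340 = 7397.5800, Bank 2 lends 8870·0.8340² ≈ 6169.5817, and so on.
Summing a geometric series: total = 8870·[0.8340·(1 − 0.8340^7) / (1 − 0.8340)] ≈ 32057.0003 billion.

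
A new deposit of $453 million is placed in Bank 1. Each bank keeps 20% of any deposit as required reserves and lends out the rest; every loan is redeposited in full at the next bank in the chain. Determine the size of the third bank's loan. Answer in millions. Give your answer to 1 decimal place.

Each bank lends a fraction (1 − rr) = 0.8000 of the deposit it receives, so Bank 3 receives 453·0.8000^2 and lends 453·0.8000^3 = 231.9360 million.

$231.9 million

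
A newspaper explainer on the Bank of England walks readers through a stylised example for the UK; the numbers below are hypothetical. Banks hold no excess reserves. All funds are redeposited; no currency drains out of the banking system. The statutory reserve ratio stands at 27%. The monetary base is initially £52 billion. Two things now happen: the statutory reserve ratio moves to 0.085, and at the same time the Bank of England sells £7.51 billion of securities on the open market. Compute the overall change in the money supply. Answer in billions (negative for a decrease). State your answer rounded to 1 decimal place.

£330.8 billion

Before: m₁ = 1 / (0.27) ≈ 3.7037, MB₁ = 52, so M₁ = 3.7037 × 52 = 192.5924 billion.
After: m₂ = 1 / (0.085) ≈ 11.7647, MB₂ = 52 − 7.51 = 44.49, so M₂ = 11.7647 × 44.49 ≈ 523.4115 billion.
ΔM = M₂ − M₁ = 523.4115 − 192.5924 = 330.8191 billion.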